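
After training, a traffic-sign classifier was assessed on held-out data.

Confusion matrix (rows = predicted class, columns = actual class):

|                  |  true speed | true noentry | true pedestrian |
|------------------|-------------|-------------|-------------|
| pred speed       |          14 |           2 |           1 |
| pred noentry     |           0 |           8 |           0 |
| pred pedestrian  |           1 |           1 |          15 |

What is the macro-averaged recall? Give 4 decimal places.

0.8660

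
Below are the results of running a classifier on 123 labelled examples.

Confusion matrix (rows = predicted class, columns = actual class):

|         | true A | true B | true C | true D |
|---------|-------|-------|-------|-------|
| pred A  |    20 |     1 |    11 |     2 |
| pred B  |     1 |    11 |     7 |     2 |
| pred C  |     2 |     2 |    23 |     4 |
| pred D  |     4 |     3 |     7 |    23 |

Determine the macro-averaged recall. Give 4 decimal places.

0.6522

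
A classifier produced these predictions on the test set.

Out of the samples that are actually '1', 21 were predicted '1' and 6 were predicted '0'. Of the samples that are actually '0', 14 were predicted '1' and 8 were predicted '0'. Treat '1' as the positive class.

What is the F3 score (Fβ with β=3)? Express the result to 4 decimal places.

Fβ = (1+β²)·TP / ((1+β²)·TP + β²·FN + FP), with β²=9
= 10·21 / (10·21 + 9·6 + 14) = 0.7554

0.7554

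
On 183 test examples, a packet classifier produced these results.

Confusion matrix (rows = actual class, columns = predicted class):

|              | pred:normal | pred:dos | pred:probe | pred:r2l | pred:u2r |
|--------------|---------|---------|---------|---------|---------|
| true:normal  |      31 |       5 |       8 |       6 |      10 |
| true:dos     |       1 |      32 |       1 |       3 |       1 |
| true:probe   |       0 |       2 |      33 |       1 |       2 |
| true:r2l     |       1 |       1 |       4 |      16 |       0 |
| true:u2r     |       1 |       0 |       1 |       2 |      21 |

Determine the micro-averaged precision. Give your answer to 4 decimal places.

0.7268

Micro-averaging pools counts across classes: ΣTP=133, ΣFP=50, ΣFN=50.
Micro-precision = TP/(TP+FP) on pooled counts = 0.7268 (equals overall accuracy in single-label multiclass).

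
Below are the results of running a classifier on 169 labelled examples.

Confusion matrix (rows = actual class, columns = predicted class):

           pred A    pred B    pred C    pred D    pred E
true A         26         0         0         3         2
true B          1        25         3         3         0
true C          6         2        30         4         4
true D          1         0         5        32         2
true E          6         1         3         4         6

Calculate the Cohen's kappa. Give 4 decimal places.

Observed agreement pₒ = trace/N = 119/169 = 0.70414
Expected agreement pₑ = Σ (rowᵢ·colᵢ)/N² = (31·40 + 32·28 + 46·41 + 40·46 + 20·14)/169² = 0.21505
κ = (pₒ − pₑ)/(1 − pₑ) = (0.70414 − 0.21505)/(1 − 0.21505) = 0.6231

0.6231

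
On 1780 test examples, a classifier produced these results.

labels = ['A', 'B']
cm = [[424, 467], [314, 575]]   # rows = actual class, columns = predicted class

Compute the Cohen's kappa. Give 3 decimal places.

0.123

Observed agreement pₒ = trace/N = 999/1780 = 0.5612
Expected agreement pₑ = Σ (rowᵢ·colᵢ)/N² = (891·738 + 889·1042)/1780² = 0.4999
κ = (pₒ − pₑ)/(1 − pₑ) = (0.5612 − 0.4999)/(1 − 0.4999) = 0.123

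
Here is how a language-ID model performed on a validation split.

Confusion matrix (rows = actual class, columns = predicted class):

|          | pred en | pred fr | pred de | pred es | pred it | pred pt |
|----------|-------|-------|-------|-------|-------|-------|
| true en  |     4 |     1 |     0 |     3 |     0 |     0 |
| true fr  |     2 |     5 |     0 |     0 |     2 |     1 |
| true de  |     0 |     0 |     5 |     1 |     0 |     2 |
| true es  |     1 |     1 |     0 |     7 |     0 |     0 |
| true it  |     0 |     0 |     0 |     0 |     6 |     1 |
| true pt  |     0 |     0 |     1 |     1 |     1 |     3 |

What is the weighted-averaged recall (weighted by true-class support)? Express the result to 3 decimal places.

0.625

Per-class recall (TP/(TP+FN)):
  en: TP=4, FN=1+0+3+0+0=4 → 4/8 = 0.5000
  fr: TP=5, FN=2+0+0+2+1=5 → 5/10 = 0.5000
  de: TP=5, FN=0+0+1+0+2=3 → 5/8 = 0.6250
  es: TP=7, FN=1+1+0+0+0=2 → 7/9 = 0.7778
  it: TP=6, FN=0+0+0+0+1=1 → 6/7 = 0.8571
  pt: TP=3, FN=0+0+1+1+1=3 → 3/6 = 0.5000
Weighted-recall = Σ (supportᵢ/N)·recallᵢ with N=48: (8/48)·0.5000 + (10/48)·0.5000 + (8/48)·0.6250 + (9/48)·0.7778 + (7/48)·0.8571 + (6/48)·0.5000 = 0.625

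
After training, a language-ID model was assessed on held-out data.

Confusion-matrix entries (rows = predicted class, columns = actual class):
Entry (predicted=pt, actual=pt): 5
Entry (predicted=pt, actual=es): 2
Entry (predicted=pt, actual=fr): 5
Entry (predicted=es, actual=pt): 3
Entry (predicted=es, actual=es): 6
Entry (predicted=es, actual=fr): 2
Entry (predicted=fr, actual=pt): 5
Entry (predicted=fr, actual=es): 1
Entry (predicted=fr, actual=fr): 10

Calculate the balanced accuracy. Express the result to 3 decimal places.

Balanced accuracy = mean of per-class recall.
  pt: recall = 5/13 = 0.3846
  es: recall = 6/9 = 0.6667
  fr: recall = 10/17 = 0.5882
Mean = (0.3846 + 0.6667 + 0.5882) / 3 = 0.547

0.547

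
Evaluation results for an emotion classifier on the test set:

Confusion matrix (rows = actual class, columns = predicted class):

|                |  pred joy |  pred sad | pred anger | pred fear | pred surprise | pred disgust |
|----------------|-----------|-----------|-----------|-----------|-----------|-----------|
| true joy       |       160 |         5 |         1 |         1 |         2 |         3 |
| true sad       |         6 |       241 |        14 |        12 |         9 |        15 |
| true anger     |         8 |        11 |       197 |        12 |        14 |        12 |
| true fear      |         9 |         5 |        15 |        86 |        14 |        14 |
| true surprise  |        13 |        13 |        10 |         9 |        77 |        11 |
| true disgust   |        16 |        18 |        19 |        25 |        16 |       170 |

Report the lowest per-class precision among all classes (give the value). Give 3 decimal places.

0.583

Per-class precision (TP/(TP+FP)):
  joy: TP=160, FP=6+8+9+13+16=52 → 160/212 = 0.7547
  sad: TP=241, FP=5+11+5+13+18=52 → 241/293 = 0.8225
  anger: TP=197, FP=1+14+15+10+19=59 → 197/256 = 0.7695
  fear: TP=86, FP=1+12+12+9+25=59 → 86/145 = 0.5931
  surprise: TP=77, FP=2+9+14+14+16=55 → 77/132 = 0.5833
  disgust: TP=170, FP=3+15+12+14+11=55 → 170/225 = 0.7556
Lowest is class 'surprise' with precision = 0.583.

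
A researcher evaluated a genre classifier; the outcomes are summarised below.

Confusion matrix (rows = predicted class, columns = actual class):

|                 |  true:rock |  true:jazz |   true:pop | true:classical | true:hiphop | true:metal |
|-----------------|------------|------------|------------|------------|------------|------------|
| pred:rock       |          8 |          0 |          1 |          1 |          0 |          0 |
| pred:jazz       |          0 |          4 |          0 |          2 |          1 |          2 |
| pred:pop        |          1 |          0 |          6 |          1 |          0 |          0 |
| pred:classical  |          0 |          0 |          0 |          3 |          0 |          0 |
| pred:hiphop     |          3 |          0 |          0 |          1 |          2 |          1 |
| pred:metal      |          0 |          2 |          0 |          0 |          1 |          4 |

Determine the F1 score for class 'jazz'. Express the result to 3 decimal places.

Take TP from the diagonal, FP from the rest of the 'jazz' prediction marginal, FN from the rest of the 'jazz' actual marginal.
F1 score = 2·TP/(2·TP+FP+FN).
jazz: TP=4, FP=0+0+2+1+2=5, FN=0+0+0+0+2=2 → 8/15 = 0.5333

0.533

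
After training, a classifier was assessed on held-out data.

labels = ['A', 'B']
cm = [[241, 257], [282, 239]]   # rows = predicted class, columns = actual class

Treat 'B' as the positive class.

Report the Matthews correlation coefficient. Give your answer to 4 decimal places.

-0.0573

MCC = (TP·TN − FP·FN) / √((TP+FP)(TP+FN)(TN+FP)(TN+FN))
Numerator = 239·241 − 282·257 = -14875
Denominator = √(521·496·523·498) = √67305480864 = 259432.9988
MCC = -14875 / 259432.9988 = -0.0573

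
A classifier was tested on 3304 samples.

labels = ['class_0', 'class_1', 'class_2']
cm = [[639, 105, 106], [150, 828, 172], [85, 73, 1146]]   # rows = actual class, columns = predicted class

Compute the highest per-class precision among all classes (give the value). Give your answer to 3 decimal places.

0.823

Per-class precision (TP/(TP+FP)):
  class_0: TP=639, FP=150+85=235 → 639/874 = 0.7311
  class_1: TP=828, FP=105+73=178 → 828/1006 = 0.8231
  class_2: TP=1146, FP=106+172=278 → 1146/1424 = 0.8048
Highest is class 'class_1' with precision = 0.823.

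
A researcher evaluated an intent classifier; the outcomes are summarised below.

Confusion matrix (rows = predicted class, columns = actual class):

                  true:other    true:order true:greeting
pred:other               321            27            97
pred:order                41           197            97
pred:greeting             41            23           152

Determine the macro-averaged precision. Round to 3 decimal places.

Per-class precision (TP/(TP+FP)):
  other: TP=321, FP=27+97=124 → 321/445 = 0.7213
  order: TP=197, FP=41+97=138 → 197/335 = 0.5881
  greeting: TP=152, FP=41+23=64 → 152/216 = 0.7037
Macro-precision = mean = (0.7213 + 0.5881 + 0.7037) / 3 = 0.671

0.671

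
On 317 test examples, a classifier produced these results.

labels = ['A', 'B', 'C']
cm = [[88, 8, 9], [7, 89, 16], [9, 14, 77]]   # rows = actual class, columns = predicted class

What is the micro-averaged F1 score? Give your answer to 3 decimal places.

Micro-averaging pools counts across classes: ΣTP=254, ΣFP=63, ΣFN=63.
Micro-F1 score = 2·TP/(2·TP+FP+FN) on pooled counts = 0.801 (equals overall accuracy in single-label multiclass).

0.801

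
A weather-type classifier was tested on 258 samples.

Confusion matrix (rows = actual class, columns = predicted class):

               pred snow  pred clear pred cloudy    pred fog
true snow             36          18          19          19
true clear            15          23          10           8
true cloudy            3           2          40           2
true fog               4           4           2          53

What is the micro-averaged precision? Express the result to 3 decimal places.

Micro-averaging pools counts across classes: ΣTP=152, ΣFP=106, ΣFN=106.
Micro-precision = TP/(TP+FP) on pooled counts = 0.589 (equals overall accuracy in single-label multiclass).

0.589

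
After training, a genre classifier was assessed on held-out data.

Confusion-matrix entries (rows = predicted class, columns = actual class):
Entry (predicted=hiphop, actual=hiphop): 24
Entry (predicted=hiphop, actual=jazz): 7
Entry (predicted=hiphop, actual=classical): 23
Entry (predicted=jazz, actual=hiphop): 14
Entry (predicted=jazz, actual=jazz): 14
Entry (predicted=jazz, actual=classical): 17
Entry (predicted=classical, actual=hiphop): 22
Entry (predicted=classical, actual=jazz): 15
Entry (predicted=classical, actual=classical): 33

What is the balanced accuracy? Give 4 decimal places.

0.4136

Balanced accuracy = mean of per-class recall.
  hiphop: recall = 24/60 = 0.40000
  jazz: recall = 14/36 = 0.38889
  classical: recall = 33/73 = 0.45205
Mean = (0.40000 + 0.38889 + 0.45205) / 3 = 0.4136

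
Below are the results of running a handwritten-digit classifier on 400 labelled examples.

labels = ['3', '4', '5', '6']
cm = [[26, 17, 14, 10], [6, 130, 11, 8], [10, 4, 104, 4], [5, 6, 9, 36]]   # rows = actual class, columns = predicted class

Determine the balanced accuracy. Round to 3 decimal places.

Balanced accuracy = mean of per-class recall.
  3: recall = 26/67 = 0.3881
  4: recall = 130/155 = 0.8387
  5: recall = 104/122 = 0.8525
  6: recall = 36/56 = 0.6429
Mean = (0.3881 + 0.8387 + 0.8525 + 0.6429) / 4 = 0.681

0.681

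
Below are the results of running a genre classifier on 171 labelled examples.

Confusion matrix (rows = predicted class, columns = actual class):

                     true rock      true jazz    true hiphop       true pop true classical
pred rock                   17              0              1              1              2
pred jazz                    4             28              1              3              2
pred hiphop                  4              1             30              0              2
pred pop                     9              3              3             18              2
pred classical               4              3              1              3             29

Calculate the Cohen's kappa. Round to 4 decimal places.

0.6423

Observed agreement pₒ = trace/N = 122/171 = 0.71345
Expected agreement pₑ = Σ (rowᵢ·colᵢ)/N² = (38·21 + 35·38 + 36·37 + 25·35 + 37·40)/171² = 0.19886
κ = (pₒ − pₑ)/(1 − pₑ) = (0.71345 − 0.19886)/(1 − 0.19886) = 0.6423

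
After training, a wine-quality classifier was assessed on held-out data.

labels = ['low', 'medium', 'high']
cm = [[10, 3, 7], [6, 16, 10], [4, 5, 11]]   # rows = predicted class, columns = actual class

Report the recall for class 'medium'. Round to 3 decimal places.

One-vs-rest for 'medium': TP = diagonal; FP = other classes predicted 'medium'; FN = 'medium' predicted as other.
recall = TP/(TP+FN).
medium: TP=16, FN=3+5=8 → 16/24 = 0.6667

0.667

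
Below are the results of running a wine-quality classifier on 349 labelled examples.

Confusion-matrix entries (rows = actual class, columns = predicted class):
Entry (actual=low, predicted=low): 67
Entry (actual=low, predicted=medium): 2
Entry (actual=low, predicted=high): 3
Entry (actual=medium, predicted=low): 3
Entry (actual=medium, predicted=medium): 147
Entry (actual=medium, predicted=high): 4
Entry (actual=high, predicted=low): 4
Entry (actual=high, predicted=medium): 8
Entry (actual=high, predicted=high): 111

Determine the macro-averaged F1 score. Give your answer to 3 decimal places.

0.928

Per-class F1 score (2·TP/(2·TP+FP+FN)):
  low: TP=67, FP=3+4=7, FN=2+3=5 → 134/146 = 0.9178
  medium: TP=147, FP=2+8=10, FN=3+4=7 → 294/311 = 0.9453
  high: TP=111, FP=3+4=7, FN=4+8=12 → 222/241 = 0.9212
Macro-F1 score = mean = (0.9178 + 0.9453 + 0.9212) / 3 = 0.928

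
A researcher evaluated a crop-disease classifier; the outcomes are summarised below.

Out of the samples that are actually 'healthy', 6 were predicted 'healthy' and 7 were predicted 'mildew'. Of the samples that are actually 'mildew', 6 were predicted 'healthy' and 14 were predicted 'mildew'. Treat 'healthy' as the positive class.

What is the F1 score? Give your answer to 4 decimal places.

0.4800

Precision = TP/(TP+FP) = 6/12 = 0.5000
Recall = TP/(TP+FN) = 6/13 = 0.4615
F1 = 2·TP/(2·TP+FP+FN) = 12/25 = 0.4800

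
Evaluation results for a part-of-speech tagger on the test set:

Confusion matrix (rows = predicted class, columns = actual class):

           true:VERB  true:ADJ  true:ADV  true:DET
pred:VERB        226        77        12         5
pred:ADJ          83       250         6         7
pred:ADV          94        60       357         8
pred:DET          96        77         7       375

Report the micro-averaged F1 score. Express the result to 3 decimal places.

Micro-averaging pools counts across classes: ΣTP=1208, ΣFP=532, ΣFN=532.
Micro-F1 score = 2·TP/(2·TP+FP+FN) on pooled counts = 0.694 (equals overall accuracy in single-label multiclass).

0.694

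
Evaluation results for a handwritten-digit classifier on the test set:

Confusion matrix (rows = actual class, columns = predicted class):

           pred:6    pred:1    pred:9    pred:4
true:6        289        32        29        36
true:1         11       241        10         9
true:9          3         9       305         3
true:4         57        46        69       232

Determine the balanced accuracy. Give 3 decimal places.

0.791

Balanced accuracy = mean of per-class recall.
  6: recall = 289/386 = 0.7487
  1: recall = 241/271 = 0.8893
  9: recall = 305/320 = 0.9531
  4: recall = 232/404 = 0.5743
Mean = (0.7487 + 0.8893 + 0.9531 + 0.5743) / 4 = 0.791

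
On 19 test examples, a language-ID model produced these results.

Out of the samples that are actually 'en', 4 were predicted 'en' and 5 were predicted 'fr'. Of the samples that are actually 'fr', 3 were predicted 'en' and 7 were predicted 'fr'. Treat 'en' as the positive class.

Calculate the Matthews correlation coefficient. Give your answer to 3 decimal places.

MCC = (TP·TN − FP·FN) / √((TP+FP)(TP+FN)(TN+FP)(TN+FN))
Numerator = 4·7 − 3·5 = 13
Denominator = √(7·9·10·12) = √7560 = 86.9483
MCC = 13 / 86.9483 = 0.150

0.150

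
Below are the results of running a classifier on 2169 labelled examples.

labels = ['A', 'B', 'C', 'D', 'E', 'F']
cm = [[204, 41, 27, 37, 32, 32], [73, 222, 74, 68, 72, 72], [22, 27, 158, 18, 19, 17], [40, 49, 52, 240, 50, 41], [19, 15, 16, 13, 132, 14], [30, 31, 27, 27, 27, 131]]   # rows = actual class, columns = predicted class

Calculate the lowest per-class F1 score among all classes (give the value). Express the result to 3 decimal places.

Per-class F1 score (2·TP/(2·TP+FP+FN)):
  A: TP=204, FP=73+22+40+19+30=184, FN=41+27+37+32+32=169 → 408/761 = 0.5361
  B: TP=222, FP=41+27+49+15+31=163, FN=73+74+68+72+72=359 → 444/966 = 0.4596
  C: TP=158, FP=27+74+52+16+27=196, FN=22+27+18+19+17=103 → 316/615 = 0.5138
  D: TP=240, FP=37+68+18+13+27=163, FN=40+49+52+50+41=232 → 480/875 = 0.5486
  E: TP=132, FP=32+72+19+50+27=200, FN=19+15+16+13+14=77 → 264/541 = 0.4880
  F: TP=131, FP=32+72+17+41+14=176, FN=30+31+27+27+27=142 → 262/580 = 0.4517
Lowest is class 'F' with F1 score = 0.452.

0.452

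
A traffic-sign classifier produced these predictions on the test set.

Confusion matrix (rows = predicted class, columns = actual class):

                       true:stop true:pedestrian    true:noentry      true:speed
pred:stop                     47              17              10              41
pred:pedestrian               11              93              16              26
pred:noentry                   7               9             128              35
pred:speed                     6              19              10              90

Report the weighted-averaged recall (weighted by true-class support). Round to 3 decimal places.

Per-class recall (TP/(TP+FN)):
  stop: TP=47, FN=11+7+6=24 → 47/71 = 0.6620
  pedestrian: TP=93, FN=17+9+19=45 → 93/138 = 0.6739
  noentry: TP=128, FN=10+16+10=36 → 128/164 = 0.7805
  speed: TP=90, FN=41+26+35=102 → 90/192 = 0.4688
Weighted-recall = Σ (supportᵢ/N)·recallᵢ with N=565: (71/565)·0.6620 + (138/565)·0.6739 + (164/565)·0.7805 + (192/565)·0.4688 = 0.634

0.634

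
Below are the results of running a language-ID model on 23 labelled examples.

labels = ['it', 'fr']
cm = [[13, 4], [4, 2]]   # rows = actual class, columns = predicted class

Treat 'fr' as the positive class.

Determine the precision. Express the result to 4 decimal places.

0.3333

Precision = TP/(TP+FP) = 2/(2+4) = 2/6 = 0.3333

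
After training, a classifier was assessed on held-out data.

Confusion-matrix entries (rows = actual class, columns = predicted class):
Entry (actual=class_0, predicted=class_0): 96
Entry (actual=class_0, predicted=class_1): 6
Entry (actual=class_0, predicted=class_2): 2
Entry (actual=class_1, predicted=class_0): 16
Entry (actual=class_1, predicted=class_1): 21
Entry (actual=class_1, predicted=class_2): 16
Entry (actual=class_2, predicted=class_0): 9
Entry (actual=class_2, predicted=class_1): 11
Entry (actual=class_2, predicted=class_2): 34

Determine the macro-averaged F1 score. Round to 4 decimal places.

0.6521

Per-class F1 score (2·TP/(2·TP+FP+FN)):
  class_0: TP=96, FP=16+9=25, FN=6+2=8 → 192/225 = 0.85333
  class_1: TP=21, FP=6+11=17, FN=16+16=32 → 42/91 = 0.46154
  class_2: TP=34, FP=2+16=18, FN=9+11=20 → 68/106 = 0.64151
Macro-F1 score = mean = (0.85333 + 0.46154 + 0.64151) / 3 = 0.6521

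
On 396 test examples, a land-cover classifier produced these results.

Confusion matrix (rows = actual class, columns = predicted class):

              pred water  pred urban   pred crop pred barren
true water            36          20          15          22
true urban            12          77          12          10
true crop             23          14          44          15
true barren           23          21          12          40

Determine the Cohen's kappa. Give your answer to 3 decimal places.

0.327

Observed agreement pₒ = trace/N = 197/396 = 0.4975
Expected agreement pₑ = Σ (rowᵢ·colᵢ)/N² = (93·94 + 111·132 + 96·83 + 96·87)/396² = 0.2533
κ = (pₒ − pₑ)/(1 − pₑ) = (0.4975 − 0.2533)/(1 − 0.2533) = 0.327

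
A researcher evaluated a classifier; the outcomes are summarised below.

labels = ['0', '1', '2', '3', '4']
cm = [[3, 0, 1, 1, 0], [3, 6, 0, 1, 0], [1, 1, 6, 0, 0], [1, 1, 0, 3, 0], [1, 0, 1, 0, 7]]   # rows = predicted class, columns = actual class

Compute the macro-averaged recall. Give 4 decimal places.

0.6867

Per-class recall (TP/(TP+FN)):
  0: TP=3, FN=3+1+1+1=6 → 3/9 = 0.33333
  1: TP=6, FN=0+1+1+0=2 → 6/8 = 0.75000
  2: TP=6, FN=1+0+0+1=2 → 6/8 = 0.75000
  3: TP=3, FN=1+1+0+0=2 → 3/5 = 0.60000
  4: TP=7, FN=0+0+0+0=0 → 7/7 = 1.00000
Macro-recall = mean = (0.33333 + 0.75000 + 0.75000 + 0.60000 + 1.00000) / 5 = 0.6867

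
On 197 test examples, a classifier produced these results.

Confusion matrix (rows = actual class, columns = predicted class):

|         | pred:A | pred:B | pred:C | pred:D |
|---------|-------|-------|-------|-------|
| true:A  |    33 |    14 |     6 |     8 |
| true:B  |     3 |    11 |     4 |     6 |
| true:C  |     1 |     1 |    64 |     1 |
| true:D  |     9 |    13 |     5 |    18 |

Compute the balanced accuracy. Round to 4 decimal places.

0.5886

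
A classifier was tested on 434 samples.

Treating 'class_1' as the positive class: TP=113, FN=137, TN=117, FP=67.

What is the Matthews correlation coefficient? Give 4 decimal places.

MCC = (TP·TN − FP·FN) / √((TP+FP)(TP+FN)(TN+FP)(TN+FN))
Numerator = 113·117 − 67·137 = 4042
Denominator = √(180·250·184·254) = √2103120000 = 45859.7863
MCC = 4042 / 45859.7863 = 0.0881

0.0881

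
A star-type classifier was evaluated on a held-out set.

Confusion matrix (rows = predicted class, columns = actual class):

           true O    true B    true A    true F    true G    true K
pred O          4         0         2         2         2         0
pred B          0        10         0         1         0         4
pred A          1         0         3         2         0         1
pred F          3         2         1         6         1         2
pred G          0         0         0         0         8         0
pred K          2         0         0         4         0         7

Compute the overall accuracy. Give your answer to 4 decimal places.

0.5588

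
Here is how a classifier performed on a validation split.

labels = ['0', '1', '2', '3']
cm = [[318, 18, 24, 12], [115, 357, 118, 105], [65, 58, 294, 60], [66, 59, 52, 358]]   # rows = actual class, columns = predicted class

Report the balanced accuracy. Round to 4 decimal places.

0.6635

Balanced accuracy = mean of per-class recall.
  0: recall = 318/372 = 0.85484
  1: recall = 357/695 = 0.51367
  2: recall = 294/477 = 0.61635
  3: recall = 358/535 = 0.66916
Mean = (0.85484 + 0.51367 + 0.61635 + 0.66916) / 4 = 0.6635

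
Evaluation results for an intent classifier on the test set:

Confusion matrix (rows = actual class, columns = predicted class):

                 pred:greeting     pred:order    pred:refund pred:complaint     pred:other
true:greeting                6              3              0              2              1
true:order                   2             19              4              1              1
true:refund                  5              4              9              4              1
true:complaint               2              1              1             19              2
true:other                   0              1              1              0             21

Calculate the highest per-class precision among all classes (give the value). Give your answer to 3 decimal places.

Per-class precision (TP/(TP+FP)):
  greeting: TP=6, FP=2+5+2+0=9 → 6/15 = 0.4000
  order: TP=19, FP=3+4+1+1=9 → 19/28 = 0.6786
  refund: TP=9, FP=0+4+1+1=6 → 9/15 = 0.6000
  complaint: TP=19, FP=2+1+4+0=7 → 19/26 = 0.7308
  other: TP=21, FP=1+1+1+2=5 → 21/26 = 0.8077
Highest is class 'other' with precision = 0.808.

0.808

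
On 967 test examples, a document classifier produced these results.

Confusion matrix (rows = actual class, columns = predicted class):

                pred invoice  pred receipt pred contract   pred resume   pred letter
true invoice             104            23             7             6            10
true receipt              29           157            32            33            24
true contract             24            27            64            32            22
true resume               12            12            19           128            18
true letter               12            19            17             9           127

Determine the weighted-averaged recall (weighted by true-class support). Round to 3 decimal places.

0.600

Per-class recall (TP/(TP+FN)):
  invoice: TP=104, FN=23+7+6+10=46 → 104/150 = 0.6933
  receipt: TP=157, FN=29+32+33+24=118 → 157/275 = 0.5709
  contract: TP=64, FN=24+27+32+22=105 → 64/169 = 0.3787
  resume: TP=128, FN=12+12+19+18=61 → 128/189 = 0.6772
  letter: TP=127, FN=12+19+17+9=57 → 127/184 = 0.6902
Weighted-recall = Σ (supportᵢ/N)·recallᵢ with N=967: (150/967)·0.6933 + (275/967)·0.5709 + (169/967)·0.3787 + (189/967)·0.6772 + (184/967)·0.6902 = 0.600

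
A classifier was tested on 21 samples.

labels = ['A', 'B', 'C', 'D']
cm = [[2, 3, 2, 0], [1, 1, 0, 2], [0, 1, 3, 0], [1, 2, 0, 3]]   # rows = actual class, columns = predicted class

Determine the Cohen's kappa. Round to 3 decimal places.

0.248

Observed agreement pₒ = trace/N = 9/21 = 0.4286
Expected agreement pₑ = Σ (rowᵢ·colᵢ)/N² = (7·4 + 4·7 + 4·5 + 6·5)/21² = 0.2404
κ = (pₒ − pₑ)/(1 − pₑ) = (0.4286 − 0.2404)/(1 − 0.2404) = 0.248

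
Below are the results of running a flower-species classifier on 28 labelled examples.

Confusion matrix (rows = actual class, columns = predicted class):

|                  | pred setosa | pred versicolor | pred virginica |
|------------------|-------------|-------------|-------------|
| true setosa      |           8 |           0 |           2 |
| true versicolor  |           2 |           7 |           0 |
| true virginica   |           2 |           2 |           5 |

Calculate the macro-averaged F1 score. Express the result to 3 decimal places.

0.710

Per-class F1 score (2·TP/(2·TP+FP+FN)):
  setosa: TP=8, FP=2+2=4, FN=0+2=2 → 16/22 = 0.7273
  versicolor: TP=7, FP=0+2=2, FN=2+0=2 → 14/18 = 0.7778
  virginica: TP=5, FP=2+0=2, FN=2+2=4 → 10/16 = 0.6250
Macro-F1 score = mean = (0.7273 + 0.7778 + 0.6250) / 3 = 0.710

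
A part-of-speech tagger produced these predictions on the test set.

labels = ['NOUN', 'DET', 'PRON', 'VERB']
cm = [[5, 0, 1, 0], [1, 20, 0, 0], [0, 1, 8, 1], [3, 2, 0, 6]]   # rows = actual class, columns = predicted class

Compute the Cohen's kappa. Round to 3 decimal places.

0.730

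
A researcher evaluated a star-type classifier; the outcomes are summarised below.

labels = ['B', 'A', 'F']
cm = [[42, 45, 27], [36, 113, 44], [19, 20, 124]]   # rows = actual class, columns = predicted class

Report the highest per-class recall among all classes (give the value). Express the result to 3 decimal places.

Per-class recall (TP/(TP+FN)):
  B: TP=42, FN=45+27=72 → 42/114 = 0.3684
  A: TP=113, FN=36+44=80 → 113/193 = 0.5855
  F: TP=124, FN=19+20=39 → 124/163 = 0.7607
Highest is class 'F' with recall = 0.761.

0.761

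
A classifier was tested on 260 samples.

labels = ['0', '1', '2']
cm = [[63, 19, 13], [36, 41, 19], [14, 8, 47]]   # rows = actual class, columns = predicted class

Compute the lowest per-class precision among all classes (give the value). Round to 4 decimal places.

0.5575

Per-class precision (TP/(TP+FP)):
  0: TP=63, FP=36+14=50 → 63/113 = 0.55752
  1: TP=41, FP=19+8=27 → 41/68 = 0.60294
  2: TP=47, FP=13+19=32 → 47/79 = 0.59494
Lowest is class '0' with precision = 0.5575.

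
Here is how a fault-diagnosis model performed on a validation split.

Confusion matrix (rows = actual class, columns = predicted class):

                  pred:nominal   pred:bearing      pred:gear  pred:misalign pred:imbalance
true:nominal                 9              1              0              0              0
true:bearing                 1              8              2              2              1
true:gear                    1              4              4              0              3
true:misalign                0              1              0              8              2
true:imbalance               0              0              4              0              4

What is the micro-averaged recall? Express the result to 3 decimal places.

Micro-averaging pools counts across classes: ΣTP=33, ΣFP=22, ΣFN=22.
Micro-recall = TP/(TP+FN) on pooled counts = 0.600 (equals overall accuracy in single-label multiclass).

0.600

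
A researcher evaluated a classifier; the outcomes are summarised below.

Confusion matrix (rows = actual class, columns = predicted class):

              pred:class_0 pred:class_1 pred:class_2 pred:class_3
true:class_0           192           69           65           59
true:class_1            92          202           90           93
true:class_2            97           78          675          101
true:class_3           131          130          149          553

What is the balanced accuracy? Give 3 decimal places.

Balanced accuracy = mean of per-class recall.
  class_0: recall = 192/385 = 0.4987
  class_1: recall = 202/477 = 0.4235
  class_2: recall = 675/951 = 0.7098
  class_3: recall = 553/963 = 0.5742
Mean = (0.4987 + 0.4235 + 0.7098 + 0.5742) / 4 = 0.552

0.552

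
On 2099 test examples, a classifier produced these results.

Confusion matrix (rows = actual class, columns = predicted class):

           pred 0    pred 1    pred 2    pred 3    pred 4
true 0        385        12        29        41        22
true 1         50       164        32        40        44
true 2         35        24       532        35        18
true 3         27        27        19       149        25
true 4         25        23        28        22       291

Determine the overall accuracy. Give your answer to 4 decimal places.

0.7246

Accuracy = trace / total = (385+164+532+149+291=1521) / 2099 = 1521/2099 = 0.7246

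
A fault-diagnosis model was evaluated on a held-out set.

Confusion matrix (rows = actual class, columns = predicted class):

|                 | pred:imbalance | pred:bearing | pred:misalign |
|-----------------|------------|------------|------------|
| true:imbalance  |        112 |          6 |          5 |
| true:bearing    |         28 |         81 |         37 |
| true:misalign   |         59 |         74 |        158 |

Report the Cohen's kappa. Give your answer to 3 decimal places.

0.436

Observed agreement pₒ = trace/N = 351/560 = 0.6268
Expected agreement pₑ = Σ (rowᵢ·colᵢ)/N² = (123·199 + 146·161 + 291·200)/560² = 0.3386
κ = (pₒ − pₑ)/(1 − pₑ) = (0.6268 − 0.3386)/(1 − 0.3386) = 0.436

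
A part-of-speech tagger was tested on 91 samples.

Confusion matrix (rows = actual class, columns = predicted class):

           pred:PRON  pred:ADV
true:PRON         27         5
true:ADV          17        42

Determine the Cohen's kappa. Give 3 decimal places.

Observed agreement pₒ = trace/N = 69/91 = 0.7582
Expected agreement pₑ = Σ (rowᵢ·colᵢ)/N² = (32·44 + 59·47)/91² = 0.5049
κ = (pₒ − pₑ)/(1 − pₑ) = (0.7582 − 0.5049)/(1 − 0.5049) = 0.512

0.512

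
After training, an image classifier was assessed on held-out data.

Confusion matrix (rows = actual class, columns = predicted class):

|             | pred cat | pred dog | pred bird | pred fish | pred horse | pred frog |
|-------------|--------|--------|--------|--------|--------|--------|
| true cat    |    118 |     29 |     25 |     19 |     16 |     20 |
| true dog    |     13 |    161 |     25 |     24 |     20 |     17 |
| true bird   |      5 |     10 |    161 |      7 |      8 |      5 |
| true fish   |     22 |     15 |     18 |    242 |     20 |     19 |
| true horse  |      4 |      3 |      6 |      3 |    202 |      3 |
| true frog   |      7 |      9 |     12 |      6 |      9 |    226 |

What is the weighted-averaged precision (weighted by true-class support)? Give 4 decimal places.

0.7374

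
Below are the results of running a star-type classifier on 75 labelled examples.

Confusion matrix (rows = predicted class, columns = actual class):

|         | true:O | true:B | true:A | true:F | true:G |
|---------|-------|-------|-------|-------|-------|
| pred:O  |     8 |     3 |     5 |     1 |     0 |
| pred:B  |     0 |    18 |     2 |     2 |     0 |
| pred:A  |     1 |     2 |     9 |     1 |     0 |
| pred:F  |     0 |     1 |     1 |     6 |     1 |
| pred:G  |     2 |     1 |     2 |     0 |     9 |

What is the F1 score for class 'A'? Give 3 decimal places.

0.563

Take TP from the diagonal, FP from the rest of the 'A' prediction marginal, FN from the rest of the 'A' actual marginal.
F1 score = 2·TP/(2·TP+FP+FN).
A: TP=9, FP=1+2+1+0=4, FN=5+2+1+2=10 → 18/32 = 0.5625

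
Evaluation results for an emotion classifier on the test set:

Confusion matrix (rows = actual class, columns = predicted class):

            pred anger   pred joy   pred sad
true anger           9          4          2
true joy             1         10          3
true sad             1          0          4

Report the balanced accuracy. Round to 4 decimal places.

Balanced accuracy = mean of per-class recall.
  anger: recall = 9/15 = 0.60000
  joy: recall = 10/14 = 0.71429
  sad: recall = 4/5 = 0.80000
Mean = (0.60000 + 0.71429 + 0.80000) / 3 = 0.7048

0.7048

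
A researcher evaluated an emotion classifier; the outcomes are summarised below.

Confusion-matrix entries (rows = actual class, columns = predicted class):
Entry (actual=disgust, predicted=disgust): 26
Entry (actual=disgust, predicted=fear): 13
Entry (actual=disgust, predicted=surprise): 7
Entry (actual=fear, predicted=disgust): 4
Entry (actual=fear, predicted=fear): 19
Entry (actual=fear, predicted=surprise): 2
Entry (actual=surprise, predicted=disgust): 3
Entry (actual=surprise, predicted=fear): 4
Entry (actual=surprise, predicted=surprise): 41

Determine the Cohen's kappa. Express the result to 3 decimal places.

0.580

Observed agreement pₒ = trace/N = 86/119 = 0.7227
Expected agreement pₑ = Σ (rowᵢ·colᵢ)/N² = (46·33 + 25·36 + 48·50)/119² = 0.3402
κ = (pₒ − pₑ)/(1 − pₑ) = (0.7227 − 0.3402)/(1 − 0.3402) = 0.580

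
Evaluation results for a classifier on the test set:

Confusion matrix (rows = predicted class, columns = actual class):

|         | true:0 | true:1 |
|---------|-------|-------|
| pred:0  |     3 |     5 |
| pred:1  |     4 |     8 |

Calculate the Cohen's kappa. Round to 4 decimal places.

0.0426

Observed agreement pₒ = trace/N = 11/20 = 0.55000
Expected agreement pₑ = Σ (rowᵢ·colᵢ)/N² = (7·8 + 13·12)/20² = 0.53000
κ = (pₒ − pₑ)/(1 − pₑ) = (0.55000 − 0.53000)/(1 − 0.53000) = 0.0426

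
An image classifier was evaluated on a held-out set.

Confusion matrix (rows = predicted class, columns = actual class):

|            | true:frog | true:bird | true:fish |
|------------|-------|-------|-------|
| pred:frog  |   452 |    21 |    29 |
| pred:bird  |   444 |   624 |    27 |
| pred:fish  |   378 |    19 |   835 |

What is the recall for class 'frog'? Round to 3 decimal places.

0.355

recall = TP/(TP+FN).
frog: TP=452, FN=444+378=822 → 452/1274 = 0.3548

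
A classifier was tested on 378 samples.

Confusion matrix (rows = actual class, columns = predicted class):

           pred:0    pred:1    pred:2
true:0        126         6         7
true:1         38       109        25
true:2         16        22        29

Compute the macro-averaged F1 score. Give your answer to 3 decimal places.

Per-class F1 score (2·TP/(2·TP+FP+FN)):
  0: TP=126, FP=38+16=54, FN=6+7=13 → 252/319 = 0.7900
  1: TP=109, FP=6+22=28, FN=38+25=63 → 218/309 = 0.7055
  2: TP=29, FP=7+25=32, FN=16+22=38 → 58/128 = 0.4531
Macro-F1 score = mean = (0.7900 + 0.7055 + 0.4531) / 3 = 0.650

0.650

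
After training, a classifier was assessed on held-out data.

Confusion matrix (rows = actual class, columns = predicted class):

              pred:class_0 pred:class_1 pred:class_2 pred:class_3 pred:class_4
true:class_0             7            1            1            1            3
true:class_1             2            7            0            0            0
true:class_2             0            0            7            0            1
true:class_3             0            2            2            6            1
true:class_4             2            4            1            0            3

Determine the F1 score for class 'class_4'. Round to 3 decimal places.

Treat 'class_4' as positive and all other classes as negative.
F1 score = 2·TP/(2·TP+FP+FN).
class_4: TP=3, FP=3+0+1+1=5, FN=2+4+1+0=7 → 6/18 = 0.3333

0.333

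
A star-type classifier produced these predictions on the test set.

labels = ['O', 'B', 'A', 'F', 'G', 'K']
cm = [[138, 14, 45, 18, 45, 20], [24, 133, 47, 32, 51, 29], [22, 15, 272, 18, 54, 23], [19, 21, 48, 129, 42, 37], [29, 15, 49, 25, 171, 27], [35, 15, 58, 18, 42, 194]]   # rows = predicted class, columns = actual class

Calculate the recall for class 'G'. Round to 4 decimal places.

0.4222

Treat 'G' as positive and all other classes as negative.
recall = TP/(TP+FN).
G: TP=171, FN=45+51+54+42+42=234 → 171/405 = 0.42222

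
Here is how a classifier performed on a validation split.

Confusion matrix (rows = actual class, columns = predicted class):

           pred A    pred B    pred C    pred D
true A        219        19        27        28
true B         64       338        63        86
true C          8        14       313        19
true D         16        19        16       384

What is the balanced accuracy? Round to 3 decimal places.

0.782

Balanced accuracy = mean of per-class recall.
  A: recall = 219/293 = 0.7474
  B: recall = 338/551 = 0.6134
  C: recall = 313/354 = 0.8842
  D: recall = 384/435 = 0.8828
Mean = (0.7474 + 0.6134 + 0.8842 + 0.8828) / 4 = 0.782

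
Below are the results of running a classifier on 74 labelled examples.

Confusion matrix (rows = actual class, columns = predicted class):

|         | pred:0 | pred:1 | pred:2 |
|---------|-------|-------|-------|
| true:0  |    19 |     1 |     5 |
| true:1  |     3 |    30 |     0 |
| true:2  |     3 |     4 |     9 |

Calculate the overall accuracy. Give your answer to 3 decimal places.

Accuracy = trace / total = (19+30+9=58) / 74 = 58/74 = 0.784

0.784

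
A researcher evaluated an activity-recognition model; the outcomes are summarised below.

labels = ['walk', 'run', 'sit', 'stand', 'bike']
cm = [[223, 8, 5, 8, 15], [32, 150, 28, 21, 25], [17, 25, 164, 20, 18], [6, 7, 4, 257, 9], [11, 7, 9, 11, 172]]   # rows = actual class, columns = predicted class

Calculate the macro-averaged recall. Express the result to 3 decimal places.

0.769

Per-class recall (TP/(TP+FN)):
  walk: TP=223, FN=8+5+8+15=36 → 223/259 = 0.8610
  run: TP=150, FN=32+28+21+25=106 → 150/256 = 0.5859
  sit: TP=164, FN=17+25+20+18=80 → 164/244 = 0.6721
  stand: TP=257, FN=6+7+4+9=26 → 257/283 = 0.9081
  bike: TP=172, FN=11+7+9+11=38 → 172/210 = 0.8190
Macro-recall = mean = (0.8610 + 0.5859 + 0.6721 + 0.9081 + 0.8190) / 5 = 0.769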